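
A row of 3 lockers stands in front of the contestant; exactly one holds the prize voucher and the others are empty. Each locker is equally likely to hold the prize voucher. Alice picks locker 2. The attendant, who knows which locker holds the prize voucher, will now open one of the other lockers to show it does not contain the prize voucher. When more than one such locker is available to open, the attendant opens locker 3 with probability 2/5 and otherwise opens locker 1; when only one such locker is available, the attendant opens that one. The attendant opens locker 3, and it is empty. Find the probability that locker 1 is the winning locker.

5/7

Apply Bayes' rule, conditioning on where the prize voucher actually is.
If it is in locker 1 (prior 1/3): only locker 3 is available, probability 1; weight (1/3)·1 = 1/3.
If it is in locker 2 (prior 1/3): locker 3 is available, opened with probability 2/5; weight (1/3)·(2/5) = 2/15.
If it is in locker 3 (prior 1/3): the attendant opened locker 3, so this case is ruled out; weight (1/3)·0 = 0.
The weights sum to 7/15.
So P(the prize voucher in locker 1 | the attendant opened locker 3) = (1/3) / (7/15) = 5/7.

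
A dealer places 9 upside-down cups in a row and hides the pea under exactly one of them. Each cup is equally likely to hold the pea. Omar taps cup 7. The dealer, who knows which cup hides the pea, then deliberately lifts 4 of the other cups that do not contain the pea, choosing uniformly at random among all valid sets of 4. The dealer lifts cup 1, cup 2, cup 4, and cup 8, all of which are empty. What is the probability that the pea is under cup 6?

2/9

Condition on the true location of the pea.
If it is under any of cups 1, 2, 4, and 8 (prior 1/9 each): that cup was opened and seen not to hold the prize — ruled out; weight (1/9)·0 = 0 each.
If it is under any of cups 3, 5, 6, and 9 (prior 1/9 each): the dealer has 35 equally likely choices, so probability 1/35; weight (1/9)·(1/35) = 1/315 each.
If it is under cup 7 (prior 1/9): the dealer has 70 equally likely choices, so probability 1/70; weight (1/9)·(1/70) = 1/630.
The weights sum to 1/70.
So P(the pea under cup 6 | the dealer opened cup 1, cup 2, cup 4, and cup 8) = (1/315) / (1/70) = 2/9.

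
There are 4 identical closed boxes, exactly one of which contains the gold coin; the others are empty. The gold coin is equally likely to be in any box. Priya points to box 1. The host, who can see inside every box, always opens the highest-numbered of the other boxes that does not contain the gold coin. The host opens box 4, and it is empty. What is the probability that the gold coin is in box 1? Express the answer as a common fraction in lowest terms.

Apply Bayes' rule, conditioning on where the gold coin actually is.
If it is in any of boxes 1, 2, and 3 (prior 1/4 each): box 4 is the highest-numbered option available, probability 1; weight (1/4)·1 = 1/4 each.
If it is in box 4 (prior 1/4): the host opened box 4, so this case is ruled out; weight (1/4)·0 = 0.
The weights sum to 3/4.
So P(the gold coin in box 1 | the host opened box 4) = (1/4) / (3/4) = 1/3.

1/3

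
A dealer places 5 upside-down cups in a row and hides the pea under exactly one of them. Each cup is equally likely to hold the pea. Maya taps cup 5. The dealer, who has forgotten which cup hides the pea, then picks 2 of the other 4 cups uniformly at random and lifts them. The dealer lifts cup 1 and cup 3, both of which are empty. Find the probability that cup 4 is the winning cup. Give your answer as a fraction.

Condition on the true location of the pea.
If it is under either of cups 1 and 3 (prior 1/5 each): that cup was opened and seen not to hold the prize — ruled out; weight (1/5)·0 = 0 each.
If it is under any of cups 2, 4, and 5 (prior 1/5 each): the dealer picks exactly this set with probability 1/6 regardless, and none is the prize; weight (1/5)·(1/6) = 1/30 each.
The weights sum to 1/10.
So P(the pea under cup 4 | the dealer opened cup 1 and cup 3) = (1/30) / (1/10) = 1/3.

1/3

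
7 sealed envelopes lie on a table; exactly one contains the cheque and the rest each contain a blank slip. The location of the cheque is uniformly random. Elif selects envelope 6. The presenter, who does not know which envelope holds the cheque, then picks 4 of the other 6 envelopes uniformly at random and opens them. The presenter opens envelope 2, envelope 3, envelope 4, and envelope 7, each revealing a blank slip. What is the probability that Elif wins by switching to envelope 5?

Condition on the true location of the cheque.
If it is in any of envelopes 1, 5, and 6 (prior 1/7 each): the presenter picks exactly this set with probability 1/15 regardless, and none is the prize; weight (1/7)·(1/15) = 1/105 each.
If it is in any of envelopes 2, 3, 4, and 7 (prior 1/7 each): that envelope was opened and seen not to hold the prize — ruled out; weight (1/7)·0 = 0 each.
The weights sum to 1/35.
So P(the cheque in envelope 5 | the presenter opened envelope 2, envelope 3, envelope 4, and envelope 7) = (1/105) / (1/35) = 1/3.

1/3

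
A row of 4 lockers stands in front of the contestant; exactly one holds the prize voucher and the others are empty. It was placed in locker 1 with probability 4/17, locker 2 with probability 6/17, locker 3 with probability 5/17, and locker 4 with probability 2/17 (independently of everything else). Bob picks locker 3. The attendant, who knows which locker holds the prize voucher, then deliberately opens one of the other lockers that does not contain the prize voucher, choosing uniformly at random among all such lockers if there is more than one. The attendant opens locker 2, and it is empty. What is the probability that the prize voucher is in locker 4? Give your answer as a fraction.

3/14

Apply Bayes' rule, conditioning on where the prize voucher actually is.
If it is in locker 1 (prior 4/17): the attendant has 2 equally likely choices, so probability 1/2; weight (4/17)·(1/2) = 2/17.
If it is in locker 2 (prior 6/17): the attendant opened locker 2, so this case is ruled out; weight (6/17)·0 = 0.
If it is in locker 3 (prior 5/17): the attendant has 3 equally likely choices, so probability 1/3; weight (5/17)·(1/3) = 5/51.
If it is in locker 4 (prior 2/17): the attendant has 2 equally likely choices, so probability 1/2; weight (2/17)·(1/2) = 1/17.
The weights sum to 14/51.
So P(the prize voucher in locker 4 | the attendant opened locker 2) = (1/17) / (14/51) = 3/14.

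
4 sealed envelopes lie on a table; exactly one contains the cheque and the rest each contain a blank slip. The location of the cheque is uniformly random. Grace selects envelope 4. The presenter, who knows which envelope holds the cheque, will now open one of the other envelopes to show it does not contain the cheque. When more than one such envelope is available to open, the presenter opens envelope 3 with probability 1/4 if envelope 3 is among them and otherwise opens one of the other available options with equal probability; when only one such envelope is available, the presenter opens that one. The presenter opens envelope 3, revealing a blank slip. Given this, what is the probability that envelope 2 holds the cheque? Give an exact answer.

1/3

Apply Bayes' rule, conditioning on where the cheque actually is.
If it is in any of envelopes 1, 2, and 4 (prior 1/4 each): envelope 3 is available, opened with probability 1/4; weight (1/4)·(1/4) = 1/16 each.
If it is in envelope 3 (prior 1/4): the presenter opened envelope 3, so this case is ruled out; weight (1/4)·0 = 0.
The weights sum to 3/16.
So P(the cheque in envelope 2 | the presenter opened envelope 3) = (1/16) / (3/16) = 1/3.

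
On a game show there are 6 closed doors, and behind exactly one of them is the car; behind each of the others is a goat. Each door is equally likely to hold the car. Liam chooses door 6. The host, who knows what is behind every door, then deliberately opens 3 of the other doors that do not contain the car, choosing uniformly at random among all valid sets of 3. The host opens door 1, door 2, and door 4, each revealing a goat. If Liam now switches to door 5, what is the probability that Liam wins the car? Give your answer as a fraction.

5/12

Condition on the true location of the car.
If it is behind any of doors 1, 2, and 4 (prior 1/6 each): that door was opened and seen not to hold the prize — ruled out; weight (1/6)·0 = 0 each.
If it is behind either of doors 3 and 5 (prior 1/6 each): the host has 4 equally likely choices, so probability 1/4; weight (1/6)·(1/4) = 1/24 each.
If it is behind door 6 (prior 1/6): the host has 10 equally likely choices, so probability 1/10; weight (1/6)·(1/10) = 1/60.
The weights sum to 1/10.
So P(the car behind door 5 | the host opened door 1, door 2, and door 4) = (1/24) / (1/10) = 5/12.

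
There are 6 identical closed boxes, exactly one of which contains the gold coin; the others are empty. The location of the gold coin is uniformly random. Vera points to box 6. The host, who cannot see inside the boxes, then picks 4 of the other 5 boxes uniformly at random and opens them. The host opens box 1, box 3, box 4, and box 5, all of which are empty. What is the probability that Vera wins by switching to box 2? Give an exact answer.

1/2

Consider each possible location of the gold coin in turn.
If it is in any of boxes 1, 3, 4, and 5 (prior 1/6 each): that box was opened and seen not to hold the prize — ruled out; weight (1/6)·0 = 0 each.
If it is in either of boxes 2 and 6 (prior 1/6 each): the host picks exactly this set with probability 1/5 regardless, and none is the prize; weight (1/6)·(1/5) = 1/30 each.
The weights sum to 1/15.
So P(the gold coin in box 2 | the host opened box 1, box 3, box 4, and box 5) = (1/30) / (1/15) = 1/2.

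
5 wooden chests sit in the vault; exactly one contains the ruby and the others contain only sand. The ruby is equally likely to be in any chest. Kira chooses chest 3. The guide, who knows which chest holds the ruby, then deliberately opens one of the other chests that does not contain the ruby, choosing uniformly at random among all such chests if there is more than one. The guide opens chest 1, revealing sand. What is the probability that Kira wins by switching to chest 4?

4/15

Apply Bayes' rule, conditioning on where the ruby actually is.
If it is in chest 1 (prior 1/5): the guide opened chest 1, so this case is ruled out; weight (1/5)·0 = 0.
If it is in any of chests 2, 4, and 5 (prior 1/5 each): the guide has 3 equally likely choices, so probability 1/3; weight (1/5)·(1/3) = 1/15 each.
If it is in chest 3 (prior 1/5): the guide has 4 equally likely choices, so probability 1/4; weight (1/5)·(1/4) = 1/20.
The weights sum to 1/4.
So P(the ruby in chest 4 | the guide opened chest 1) = (1/15) / (1/4) = 4/15.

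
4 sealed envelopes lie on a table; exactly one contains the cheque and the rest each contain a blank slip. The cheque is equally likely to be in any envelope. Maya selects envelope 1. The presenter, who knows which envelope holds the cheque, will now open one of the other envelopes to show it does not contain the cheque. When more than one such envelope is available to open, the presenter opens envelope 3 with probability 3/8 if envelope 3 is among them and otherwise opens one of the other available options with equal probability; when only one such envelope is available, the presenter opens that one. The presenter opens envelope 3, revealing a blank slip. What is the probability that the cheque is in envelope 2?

1/3

Consider each possible location of the cheque in turn.
If it is in any of envelopes 1, 2, and 4 (prior 1/4 each): envelope 3 is available, opened with probability 3/8; weight (1/4)·(3/8) = 3/32 each.
If it is in envelope 3 (prior 1/4): the presenter opened envelope 3, so this case is ruled out; weight (1/4)·0 = 0.
The weights sum to 9/32.
So P(the cheque in envelope 2 | the presenter opened envelope 3) = (3/32) / (9/32) = 1/3.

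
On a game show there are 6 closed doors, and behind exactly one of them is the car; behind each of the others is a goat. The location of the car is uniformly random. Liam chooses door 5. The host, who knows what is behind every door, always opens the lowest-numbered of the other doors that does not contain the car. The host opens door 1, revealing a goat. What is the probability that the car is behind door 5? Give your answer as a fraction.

Condition on the true location of the car.
If it is behind door 1 (prior 1/6): the host opened door 1, so this case is ruled out; weight (1/6)·0 = 0.
If it is behind any of doors 2, 3, 4, 5, and 6 (prior 1/6 each): door 1 is the lowest-numbered option available, probability 1; weight (1/6)·1 = 1/6 each.
The weights sum to 5/6.
So P(the car behind door 5 | the host opened door 1) = (1/6) / (5/6) = 1/5.

1/5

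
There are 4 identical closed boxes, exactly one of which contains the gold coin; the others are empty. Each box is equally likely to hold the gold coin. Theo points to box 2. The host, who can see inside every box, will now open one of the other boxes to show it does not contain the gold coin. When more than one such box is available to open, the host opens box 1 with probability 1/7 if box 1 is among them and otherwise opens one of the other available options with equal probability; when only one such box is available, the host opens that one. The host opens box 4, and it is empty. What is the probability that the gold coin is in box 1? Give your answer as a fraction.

7/25

Apply Bayes' rule, conditioning on where the gold coin actually is.
If it is in box 1 (prior 1/4): box 1 holds the prize so is unavailable; the host chooses uniformly among the 2 others, probability 1/2; weight (1/4)·(1/2) = 1/8.
If it is in box 2 (prior 1/4): box 1 is available but not opened; box 4 gets probability (1 − 1/7)/2 = 3/7; weight (1/4)·(3/7) = 3/28.
If it is in box 3 (prior 1/4): box 1 is available but not opened, probability 6/7; weight (1/4)·(6/7) = 3/14.
If it is in box 4 (prior 1/4): the host opened box 4, so this case is ruled out; weight (1/4)·0 = 0.
The weights sum to 25/56.
So P(the gold coin in box 1 | the host opened box 4) = (1/8) / (25/56) = 7/25.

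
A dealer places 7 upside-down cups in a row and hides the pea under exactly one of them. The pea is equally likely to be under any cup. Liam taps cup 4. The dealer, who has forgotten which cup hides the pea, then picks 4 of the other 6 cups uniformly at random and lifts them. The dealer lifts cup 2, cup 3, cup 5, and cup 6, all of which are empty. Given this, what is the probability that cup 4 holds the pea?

1/3

Because the dealer chose which cups to lift without knowing where the pea is, the choice is independent of the prize location. Learning that none of the 4 opened cups holds the pea simply rules out those 4 locations and leaves the remaining 3 cups still equally likely by symmetry.
So P(the pea under cup 4) = 1/3.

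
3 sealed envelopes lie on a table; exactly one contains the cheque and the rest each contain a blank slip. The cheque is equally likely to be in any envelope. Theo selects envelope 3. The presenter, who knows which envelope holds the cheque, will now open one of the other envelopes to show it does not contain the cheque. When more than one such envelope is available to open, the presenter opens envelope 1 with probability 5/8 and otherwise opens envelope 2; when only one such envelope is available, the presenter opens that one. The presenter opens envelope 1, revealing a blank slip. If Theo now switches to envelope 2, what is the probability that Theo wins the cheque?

8/13

Condition on the true location of the cheque.
If it is in envelope 1 (prior 1/3): the presenter opened envelope 1, so this case is ruled out; weight (1/3)·0 = 0.
If it is in envelope 2 (prior 1/3): only envelope 1 is available, probability 1; weight (1/3)·1 = 1/3.
If it is in envelope 3 (prior 1/3): envelope 1 is available, opened with probability 5/8; weight (1/3)·(5/8) = 5/24.
The weights sum to 13/24.
So P(the cheque in envelope 2 | the presenter opened envelope 1) = (1/3) / (13/24) = 8/13.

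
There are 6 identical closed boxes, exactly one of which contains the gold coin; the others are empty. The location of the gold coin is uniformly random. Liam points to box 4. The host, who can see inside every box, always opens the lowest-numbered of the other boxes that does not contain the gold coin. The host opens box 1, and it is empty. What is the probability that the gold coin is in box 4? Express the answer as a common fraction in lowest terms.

1/5

Condition on the true location of the gold coin.
If it is in box 1 (prior 1/6): the host opened box 1, so this case is ruled out; weight (1/6)·0 = 0.
If it is in any of boxes 2, 3, 4, 5, and 6 (prior 1/6 each): box 1 is the lowest-numbered option available, probability 1; weight (1/6)·1 = 1/6 each.
The weights sum to 5/6.
So P(the gold coin in box 4 | the host opened box 1) = (1/6) / (5/6) = 1/5.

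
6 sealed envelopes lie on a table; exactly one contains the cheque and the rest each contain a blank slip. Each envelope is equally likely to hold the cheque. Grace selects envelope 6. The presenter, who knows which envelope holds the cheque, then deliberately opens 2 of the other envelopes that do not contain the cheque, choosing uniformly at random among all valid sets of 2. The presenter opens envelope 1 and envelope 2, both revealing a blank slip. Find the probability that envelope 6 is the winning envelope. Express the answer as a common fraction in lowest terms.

Condition on the true location of the cheque.
If it is in either of envelopes 1 and 2 (prior 1/6 each): that envelope was opened and seen not to hold the prize — ruled out; weight (1/6)·0 = 0 each.
If it is in any of envelopes 3, 4, and 5 (prior 1/6 each): the presenter has 6 equally likely choices, so probability 1/6; weight (1/6)·(1/6) = 1/36 each.
If it is in envelope 6 (prior 1/6): the presenter has 10 equally likely choices, so probability 1/10; weight (1/6)·(1/10) = 1/60.
The weights sum to 1/10.
So P(the cheque in envelope 6 | the presenter opened envelope 1 and envelope 2) = (1/60) / (1/10) = 1/6.

1/6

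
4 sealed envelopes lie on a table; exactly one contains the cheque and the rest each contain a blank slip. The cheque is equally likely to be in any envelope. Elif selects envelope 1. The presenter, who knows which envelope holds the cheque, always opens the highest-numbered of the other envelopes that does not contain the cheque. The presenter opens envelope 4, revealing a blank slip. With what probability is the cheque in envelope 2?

1/3

Apply Bayes' rule, conditioning on where the cheque actually is.
If it is in any of envelopes 1, 2, and 3 (prior 1/4 each): envelope 4 is the highest-numbered option available, probability 1; weight (1/4)·1 = 1/4 each.
If it is in envelope 4 (prior 1/4): the presenter opened envelope 4, so this case is ruled out; weight (1/4)·0 = 0.
The weights sum to 3/4.
So P(the cheque in envelope 2 | the presenter opened envelope 4) = (1/4) / (3/4) = 1/3.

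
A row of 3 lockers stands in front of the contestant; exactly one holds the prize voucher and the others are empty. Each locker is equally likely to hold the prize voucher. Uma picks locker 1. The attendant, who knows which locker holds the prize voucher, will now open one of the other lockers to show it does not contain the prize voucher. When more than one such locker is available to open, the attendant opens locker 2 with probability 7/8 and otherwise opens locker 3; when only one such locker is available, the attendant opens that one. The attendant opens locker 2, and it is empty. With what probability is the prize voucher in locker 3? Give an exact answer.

Consider each possible location of the prize voucher in turn.
If it is in locker 1 (prior 1/3): locker 2 is available, opened with probability 7/8; weight (1/3)·(7/8) = 7/24.
If it is in locker 2 (prior 1/3): the attendant opened locker 2, so this case is ruled out; weight (1/3)·0 = 0.
If it is in locker 3 (prior 1/3): only locker 2 is available, probability 1; weight (1/3)·1 = 1/3.
The weights sum to 5/8.
So P(the prize voucher in locker 3 | the attendant opened locker 2) = (1/3) / (5/8) = 8/15.

8/15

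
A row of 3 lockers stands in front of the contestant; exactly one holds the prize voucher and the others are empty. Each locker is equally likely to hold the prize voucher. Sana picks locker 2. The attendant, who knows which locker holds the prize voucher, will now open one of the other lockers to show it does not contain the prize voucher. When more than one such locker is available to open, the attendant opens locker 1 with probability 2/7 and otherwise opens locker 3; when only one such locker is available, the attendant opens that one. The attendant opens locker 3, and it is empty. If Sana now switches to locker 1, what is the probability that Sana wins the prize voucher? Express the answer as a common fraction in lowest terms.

Apply Bayes' rule, conditioning on where the prize voucher actually is.
If it is in locker 1 (prior 1/3): only locker 3 is available, probability 1; weight (1/3)·1 = 1/3.
If it is in locker 2 (prior 1/3): locker 1 is available but not opened, probability 5/7; weight (1/3)·(5/7) = 5/21.
If it is in locker 3 (prior 1/3): the attendant opened locker 3, so this case is ruled out; weight (1/3)·0 = 0.
The weights sum to 4/7.
So P(the prize voucher in locker 1 | the attendant opened locker 3) = (1/3) / (4/7) = 7/12.

7/12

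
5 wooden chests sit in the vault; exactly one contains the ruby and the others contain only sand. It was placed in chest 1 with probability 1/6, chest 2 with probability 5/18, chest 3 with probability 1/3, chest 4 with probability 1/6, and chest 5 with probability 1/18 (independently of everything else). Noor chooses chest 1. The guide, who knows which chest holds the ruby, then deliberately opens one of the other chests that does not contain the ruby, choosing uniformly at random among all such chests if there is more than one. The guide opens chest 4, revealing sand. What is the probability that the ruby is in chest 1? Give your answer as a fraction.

Condition on the true location of the ruby.
If it is in chest 1 (prior 1/6): the guide has 4 equally likely choices, so probability 1/4; weight (1/6)·(1/4) = 1/24.
If it is in chest 2 (prior 5/18): the guide has 3 equally likely choices, so probability 1/3; weight (5/18)·(1/3) = 5/54.
If it is in chest 3 (prior 1/3): the guide has 3 equally likely choices, so probability 1/3; weight (1/3)·(1/3) = 1/9.
If it is in chest 4 (prior 1/6): the guide opened chest 4, so this case is ruled out; weight (1/6)·0 = 0.
If it is in chest 5 (prior 1/18): the guide has 3 equally likely choices, so probability 1/3; weight (1/18)·(1/3) = 1/54.
The weights sum to 19/72.
So P(the ruby in chest 1 | the guide opened chest 4) = (1/24) / (19/72) = 3/19.

3/19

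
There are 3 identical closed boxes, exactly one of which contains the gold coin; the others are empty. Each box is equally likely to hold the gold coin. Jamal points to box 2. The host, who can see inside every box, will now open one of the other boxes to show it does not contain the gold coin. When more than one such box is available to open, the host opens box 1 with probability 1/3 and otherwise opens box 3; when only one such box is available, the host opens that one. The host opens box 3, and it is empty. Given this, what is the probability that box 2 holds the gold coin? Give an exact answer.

Condition on the true location of the gold coin.
If it is in box 1 (prior 1/3): only box 3 is available, probability 1; weight (1/3)·1 = 1/3.
If it is in box 2 (prior 1/3): box 1 is available but not opened, probability 2/3; weight (1/3)·(2/3) = 2/9.
If it is in box 3 (prior 1/3): the host opened box 3, so this case is ruled out; weight (1/3)·0 = 0.
The weights sum to 5/9.
So P(the gold coin in box 2 | the host opened box 3) = (2/9) / (5/9) = 2/5.

2/5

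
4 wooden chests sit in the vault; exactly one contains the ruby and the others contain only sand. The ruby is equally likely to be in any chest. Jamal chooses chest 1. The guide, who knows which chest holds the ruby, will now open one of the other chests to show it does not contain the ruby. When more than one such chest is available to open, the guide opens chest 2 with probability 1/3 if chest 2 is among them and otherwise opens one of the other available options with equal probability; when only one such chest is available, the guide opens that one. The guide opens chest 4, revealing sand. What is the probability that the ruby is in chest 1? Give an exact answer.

Apply Bayes' rule, conditioning on where the ruby actually is.
If it is in chest 1 (prior 1/4): chest 2 is available but not opened; chest 4 gets probability (1 − 1/3)/2 = 1/3; weight (1/4)·(1/3) = 1/12.
If it is in chest 2 (prior 1/4): chest 2 holds the prize so is unavailable; the guide chooses uniformly among the 2 others, probability 1/2; weight (1/4)·(1/2) = 1/8.
If it is in chest 3 (prior 1/4): chest 2 is available but not opened, probability 2/3; weight (1/4)·(2/3) = 1/6.
If it is in chest 4 (prior 1/4): the guide opened chest 4, so this case is ruled out; weight (1/4)·0 = 0.
The weights sum to 3/8.
So P(the ruby in chest 1 | the guide opened chest 4) = (1/12) / (3/8) = 2/9.

2/9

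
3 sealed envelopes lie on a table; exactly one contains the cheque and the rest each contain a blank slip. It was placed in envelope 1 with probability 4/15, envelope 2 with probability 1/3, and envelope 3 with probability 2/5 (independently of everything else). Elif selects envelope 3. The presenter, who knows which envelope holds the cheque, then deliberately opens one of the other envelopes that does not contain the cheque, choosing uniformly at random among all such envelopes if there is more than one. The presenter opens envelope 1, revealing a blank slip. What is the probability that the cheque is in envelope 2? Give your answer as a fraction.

5/8

Consider each possible location of the cheque in turn.
If it is in envelope 1 (prior 4/15): the presenter opened envelope 1, so this case is ruled out; weight (4/15)·0 = 0.
If it is in envelope 2 (prior 1/3): the presenter has no choice, probability 1; weight (1/3)·1 = 1/3.
If it is in envelope 3 (prior 2/5): the presenter has 2 equally likely choices, so probability 1/2; weight (2/5)·(1/2) = 1/5.
The weights sum to 8/15.
So P(the cheque in envelope 2 | the presenter opened envelope 1) = (1/3) / (8/15) = 5/8.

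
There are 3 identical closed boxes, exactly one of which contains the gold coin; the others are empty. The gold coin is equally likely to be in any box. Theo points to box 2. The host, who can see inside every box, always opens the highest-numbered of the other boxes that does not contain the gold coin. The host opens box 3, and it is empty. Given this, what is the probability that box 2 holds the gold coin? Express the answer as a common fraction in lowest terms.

Consider each possible location of the gold coin in turn.
If it is in either of boxes 1 and 2 (prior 1/3 each): box 3 is the highest-numbered option available, probability 1; weight (1/3)·1 = 1/3 each.
If it is in box 3 (prior 1/3): the host opened box 3, so this case is ruled out; weight (1/3)·0 = 0.
The weights sum to 2/3.
So P(the gold coin in box 2 | the host opened box 3) = (1/3) / (2/3) = 1/2.

1/2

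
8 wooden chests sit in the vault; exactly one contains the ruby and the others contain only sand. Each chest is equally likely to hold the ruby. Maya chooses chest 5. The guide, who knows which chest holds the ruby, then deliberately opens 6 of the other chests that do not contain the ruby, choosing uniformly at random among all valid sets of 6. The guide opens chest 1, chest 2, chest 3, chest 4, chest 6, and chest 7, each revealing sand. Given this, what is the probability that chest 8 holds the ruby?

Apply Bayes' rule, conditioning on where the ruby actually is.
If it is in any of chests 1, 2, 3, 4, 6, and 7 (prior 1/8 each): that chest was opened and seen not to hold the prize — ruled out; weight (1/8)·0 = 0 each.
If it is in chest 5 (prior 1/8): the guide has 7 equally likely choices, so probability 1/7; weight (1/8)·(1/7) = 1/56.
If it is in chest 8 (prior 1/8): the guide has no choice, probability 1; weight (1/8)·1 = 1/8.
The weights sum to 1/7.
So P(the ruby in chest 8 | the guide opened chest 1, chest 2, chest 3, chest 4, chest 6, and chest 7) = (1/8) / (1/7) = 7/8.

7/8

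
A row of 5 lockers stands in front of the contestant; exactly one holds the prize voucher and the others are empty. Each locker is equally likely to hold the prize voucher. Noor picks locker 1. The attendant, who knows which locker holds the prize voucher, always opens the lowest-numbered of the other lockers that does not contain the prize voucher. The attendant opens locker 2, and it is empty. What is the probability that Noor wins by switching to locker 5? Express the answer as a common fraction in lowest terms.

1/4

Apply Bayes' rule, conditioning on where the prize voucher actually is.
If it is in any of lockers 1, 3, 4, and 5 (prior 1/5 each): locker 2 is the lowest-numbered option available, probability 1; weight (1/5)·1 = 1/5 each.
If it is in locker 2 (prior 1/5): the attendant opened locker 2, so this case is ruled out; weight (1/5)·0 = 0.
The weights sum to 4/5.
So P(the prize voucher in locker 5 | the attendant opened locker 2) = (1/5) / (4/5) = 1/4.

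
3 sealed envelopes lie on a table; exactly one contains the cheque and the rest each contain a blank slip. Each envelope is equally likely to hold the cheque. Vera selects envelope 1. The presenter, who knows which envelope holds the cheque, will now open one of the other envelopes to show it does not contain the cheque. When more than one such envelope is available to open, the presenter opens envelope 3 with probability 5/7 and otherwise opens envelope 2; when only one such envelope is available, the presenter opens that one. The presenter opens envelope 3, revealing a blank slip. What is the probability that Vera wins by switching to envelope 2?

Consider each possible location of the cheque in turn.
If it is in envelope 1 (prior 1/3): envelope 3 is available, opened with probability 5/7; weight (1/3)·(5/7) = 5/21.
If it is in envelope 2 (prior 1/3): only envelope 3 is available, probability 1; weight (1/3)·1 = 1/3.
If it is in envelope 3 (prior 1/3): the presenter opened envelope 3, so this case is ruled out; weight (1/3)·0 = 0.
The weights sum to 4/7.
So P(the cheque in envelope 2 | the presenter opened envelope 3) = (1/3) / (4/7) = 7/12.

7/12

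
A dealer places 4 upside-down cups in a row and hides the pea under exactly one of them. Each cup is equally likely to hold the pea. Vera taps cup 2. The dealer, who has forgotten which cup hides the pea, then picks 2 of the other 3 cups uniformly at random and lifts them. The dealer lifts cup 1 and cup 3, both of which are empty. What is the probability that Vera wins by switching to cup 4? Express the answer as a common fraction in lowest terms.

Apply Bayes' rule, conditioning on where the pea actually is.
If it is under either of cups 1 and 3 (prior 1/4 each): that cup was opened and seen not to hold the prize — ruled out; weight (1/4)·0 = 0 each.
If it is under either of cups 2 and 4 (prior 1/4 each): the dealer picks exactly this set with probability 1/3 regardless, and none is the prize; weight (1/4)·(1/3) = 1/12 each.
The weights sum to 1/6.
So P(the pea under cup 4 | the dealer opened cup 1 and cup 3) = (1/12) / (1/6) = 1/2.

1/2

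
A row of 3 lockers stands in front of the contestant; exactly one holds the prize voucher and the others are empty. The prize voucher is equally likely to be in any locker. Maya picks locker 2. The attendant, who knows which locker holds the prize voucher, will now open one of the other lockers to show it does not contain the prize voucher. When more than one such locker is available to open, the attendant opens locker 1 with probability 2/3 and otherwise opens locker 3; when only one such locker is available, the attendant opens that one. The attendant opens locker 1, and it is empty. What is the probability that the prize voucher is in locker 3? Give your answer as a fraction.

3/5

Apply Bayes' rule, conditioning on where the prize voucher actually is.
If it is in locker 1 (prior 1/3): the attendant opened locker 1, so this case is ruled out; weight (1/3)·0 = 0.
If it is in locker 2 (prior 1/3): locker 1 is available, opened with probability 2/3; weight (1/3)·(2/3) = 2/9.
If it is in locker 3 (prior 1/3): only locker 1 is available, probability 1; weight (1/3)·1 = 1/3.
The weights sum to 5/9.
So P(the prize voucher in locker 3 | the attendant opened locker 1) = (1/3) / (5/9) = 3/5.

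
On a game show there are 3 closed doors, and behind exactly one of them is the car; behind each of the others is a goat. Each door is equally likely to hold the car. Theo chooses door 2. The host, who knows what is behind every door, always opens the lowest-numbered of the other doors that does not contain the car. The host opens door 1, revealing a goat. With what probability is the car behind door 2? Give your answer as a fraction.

Consider each possible location of the car in turn.
If it is behind door 1 (prior 1/3): the host opened door 1, so this case is ruled out; weight (1/3)·0 = 0.
If it is behind either of doors 2 and 3 (prior 1/3 each): door 1 is the lowest-numbered option available, probability 1; weight (1/3)·1 = 1/3 each.
The weights sum to 2/3.
So P(the car behind door 2 | the host opened door 1) = (1/3) / (2/3) = 1/2.

1/2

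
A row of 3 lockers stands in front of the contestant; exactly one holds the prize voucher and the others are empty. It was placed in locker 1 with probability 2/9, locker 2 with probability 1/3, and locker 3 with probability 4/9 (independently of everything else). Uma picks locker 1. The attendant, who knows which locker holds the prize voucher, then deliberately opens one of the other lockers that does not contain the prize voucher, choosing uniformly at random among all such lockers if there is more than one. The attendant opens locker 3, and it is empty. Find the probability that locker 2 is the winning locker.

Condition on the true location of the prize voucher.
If it is in locker 1 (prior 2/9): the attendant has 2 equally likely choices, so probability 1/2; weight (2/9)·(1/2) = 1/9.
If it is in locker 2 (prior 1/3): the attendant has no choice, probability 1; weight (1/3)·1 = 1/3.
If it is in locker 3 (prior 4/9): the attendant opened locker 3, so this case is ruled out; weight (4/9)·0 = 0.
The weights sum to 4/9.
So P(the prize voucher in locker 2 | the attendant opened locker 3) = (1/3) / (4/9) = 3/4.

3/4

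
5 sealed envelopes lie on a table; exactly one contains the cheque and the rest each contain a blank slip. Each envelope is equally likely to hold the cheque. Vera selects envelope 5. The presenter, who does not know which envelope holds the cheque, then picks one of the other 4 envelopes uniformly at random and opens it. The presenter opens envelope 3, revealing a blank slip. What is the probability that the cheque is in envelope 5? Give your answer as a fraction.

1/4

Condition on the true location of the cheque.
If it is in any of envelopes 1, 2, 4, and 5 (prior 1/5 each): the presenter picks envelope 3 with probability 1/4 regardless, and it is not the prize; weight (1/5)·(1/4) = 1/20 each.
If it is in envelope 3 (prior 1/5): the presenter opened envelope 3, so this case is ruled out; weight (1/5)·0 = 0.
The weights sum to 1/5.
So P(the cheque in envelope 5 | the presenter opened envelope 3) = (1/20) / (1/5) = 1/4.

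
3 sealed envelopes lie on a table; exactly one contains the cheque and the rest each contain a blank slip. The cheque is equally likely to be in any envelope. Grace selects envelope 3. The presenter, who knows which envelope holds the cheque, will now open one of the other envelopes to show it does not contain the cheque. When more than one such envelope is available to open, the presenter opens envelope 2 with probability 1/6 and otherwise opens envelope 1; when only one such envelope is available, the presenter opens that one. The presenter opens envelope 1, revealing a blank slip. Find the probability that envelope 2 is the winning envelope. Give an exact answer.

6/11

Condition on the true location of the cheque.
If it is in envelope 1 (prior 1/3): the presenter opened envelope 1, so this case is ruled out; weight (1/3)·0 = 0.
If it is in envelope 2 (prior 1/3): only envelope 1 is available, probability 1; weight (1/3)·1 = 1/3.
If it is in envelope 3 (prior 1/3): envelope 2 is available but not opened, probability 5/6; weight (1/3)·(5/6) = 5/18.
The weights sum to 11/18.
So P(the cheque in envelope 2 | the presenter opened envelope 1) = (1/3) / (11/18) = 6/11.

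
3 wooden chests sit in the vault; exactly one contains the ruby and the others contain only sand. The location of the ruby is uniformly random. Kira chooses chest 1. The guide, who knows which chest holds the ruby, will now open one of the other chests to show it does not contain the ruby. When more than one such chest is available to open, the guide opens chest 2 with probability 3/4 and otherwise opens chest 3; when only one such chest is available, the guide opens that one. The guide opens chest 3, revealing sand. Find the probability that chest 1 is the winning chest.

1/5

Condition on the true location of the ruby.
If it is in chest 1 (prior 1/3): chest 2 is available but not opened, probability 1/4; weight (1/3)·(1/4) = 1/12.
If it is in chest 2 (prior 1/3): only chest 3 is available, probability 1; weight (1/3)·1 = 1/3.
If it is in chest 3 (prior 1/3): the guide opened chest 3, so this case is ruled out; weight (1/3)·0 = 0.
The weights sum to 5/12.
So P(the ruby in chest 1 | the guide opened chest 3) = (1/12) / (5/12) = 1/5.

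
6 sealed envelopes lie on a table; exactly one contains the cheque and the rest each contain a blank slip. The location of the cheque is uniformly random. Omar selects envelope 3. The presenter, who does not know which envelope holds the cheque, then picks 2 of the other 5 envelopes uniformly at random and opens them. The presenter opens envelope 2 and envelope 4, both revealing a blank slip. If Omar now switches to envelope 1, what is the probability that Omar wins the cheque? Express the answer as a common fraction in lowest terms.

1/4

Consider each possible location of the cheque in turn.
If it is in any of envelopes 1, 3, 5, and 6 (prior 1/6 each): the presenter picks exactly this set with probability 1/10 regardless, and none is the prize; weight (1/6)·(1/10) = 1/60 each.
If it is in either of envelopes 2 and 4 (prior 1/6 each): that envelope was opened and seen not to hold the prize — ruled out; weight (1/6)·0 = 0 each.
The weights sum to 1/15.
So P(the cheque in envelope 1 | the presenter opened envelope 2 and envelope 4) = (1/60) / (1/15) = 1/4.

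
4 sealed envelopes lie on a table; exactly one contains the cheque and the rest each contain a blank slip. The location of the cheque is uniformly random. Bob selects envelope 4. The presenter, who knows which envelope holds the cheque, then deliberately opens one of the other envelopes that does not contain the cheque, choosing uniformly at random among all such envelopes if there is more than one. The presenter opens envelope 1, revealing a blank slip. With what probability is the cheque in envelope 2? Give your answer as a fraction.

Apply Bayes' rule, conditioning on where the cheque actually is.
If it is in envelope 1 (prior 1/4): the presenter opened envelope 1, so this case is ruled out; weight (1/4)·0 = 0.
If it is in either of envelopes 2 and 3 (prior 1/4 each): the presenter has 2 equally likely choices, so probability 1/2; weight (1/4)·(1/2) = 1/8 each.
If it is in envelope 4 (prior 1/4): the presenter has 3 equally likely choices, so probability 1/3; weight (1/4)·(1/3) = 1/12.
The weights sum to 1/3.
So P(the cheque in envelope 2 | the presenter opened envelope 1) = (1/8) / (1/3) = 3/8.

3/8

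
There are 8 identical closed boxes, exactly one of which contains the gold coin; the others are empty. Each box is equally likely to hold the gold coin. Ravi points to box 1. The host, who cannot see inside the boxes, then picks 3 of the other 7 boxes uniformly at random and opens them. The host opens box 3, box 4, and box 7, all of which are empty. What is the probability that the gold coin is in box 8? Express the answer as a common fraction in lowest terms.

Consider each possible location of the gold coin in turn.
If it is in any of boxes 1, 2, 5, 6, and 8 (prior 1/8 each): the host picks exactly this set with probability 1/35 regardless, and none is the prize; weight (1/8)·(1/35) = 1/280 each.
If it is in any of boxes 3, 4, and 7 (prior 1/8 each): that box was opened and seen not to hold the prize — ruled out; weight (1/8)·0 = 0 each.
The weights sum to 1/56.
So P(the gold coin in box 8 | the host opened box 3, box 4, and box 7) = (1/280) / (1/56) = 1/5.

1/5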